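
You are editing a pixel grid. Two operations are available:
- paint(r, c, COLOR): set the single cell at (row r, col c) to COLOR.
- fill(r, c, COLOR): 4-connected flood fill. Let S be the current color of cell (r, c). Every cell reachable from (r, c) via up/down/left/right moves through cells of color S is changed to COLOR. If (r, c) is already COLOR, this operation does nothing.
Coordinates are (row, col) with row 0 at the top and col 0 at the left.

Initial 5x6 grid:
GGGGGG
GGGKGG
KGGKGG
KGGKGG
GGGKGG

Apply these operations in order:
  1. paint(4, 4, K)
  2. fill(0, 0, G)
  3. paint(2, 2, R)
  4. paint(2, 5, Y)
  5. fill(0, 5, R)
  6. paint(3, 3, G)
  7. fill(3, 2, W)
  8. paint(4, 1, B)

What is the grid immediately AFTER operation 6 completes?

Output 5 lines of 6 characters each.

After op 1 paint(4,4,K):
GGGGGG
GGGKGG
KGGKGG
KGGKGG
GGGKKG
After op 2 fill(0,0,G) [0 cells changed]:
GGGGGG
GGGKGG
KGGKGG
KGGKGG
GGGKKG
After op 3 paint(2,2,R):
GGGGGG
GGGKGG
KGRKGG
KGGKGG
GGGKKG
After op 4 paint(2,5,Y):
GGGGGG
GGGKGG
KGRKGY
KGGKGG
GGGKKG
After op 5 fill(0,5,R) [21 cells changed]:
RRRRRR
RRRKRR
KRRKRY
KRRKRR
RRRKKR
After op 6 paint(3,3,G):
RRRRRR
RRRKRR
KRRKRY
KRRGRR
RRRKKR

Answer: RRRRRR
RRRKRR
KRRKRY
KRRGRR
RRRKKR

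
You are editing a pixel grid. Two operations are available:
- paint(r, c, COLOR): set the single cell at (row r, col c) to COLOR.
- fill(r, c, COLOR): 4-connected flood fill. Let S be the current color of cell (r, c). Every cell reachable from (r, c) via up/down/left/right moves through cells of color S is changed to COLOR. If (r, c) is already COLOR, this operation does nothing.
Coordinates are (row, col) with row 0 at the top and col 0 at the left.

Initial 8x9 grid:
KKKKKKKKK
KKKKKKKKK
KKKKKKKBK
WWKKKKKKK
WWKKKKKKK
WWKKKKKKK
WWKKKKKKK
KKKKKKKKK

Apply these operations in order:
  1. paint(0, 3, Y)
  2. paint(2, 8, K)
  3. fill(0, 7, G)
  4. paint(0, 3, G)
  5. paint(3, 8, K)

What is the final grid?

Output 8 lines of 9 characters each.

Answer: GGGGGGGGG
GGGGGGGGG
GGGGGGGBG
WWGGGGGGK
WWGGGGGGG
WWGGGGGGG
WWGGGGGGG
GGGGGGGGG

Derivation:
After op 1 paint(0,3,Y):
KKKYKKKKK
KKKKKKKKK
KKKKKKKBK
WWKKKKKKK
WWKKKKKKK
WWKKKKKKK
WWKKKKKKK
KKKKKKKKK
After op 2 paint(2,8,K):
KKKYKKKKK
KKKKKKKKK
KKKKKKKBK
WWKKKKKKK
WWKKKKKKK
WWKKKKKKK
WWKKKKKKK
KKKKKKKKK
After op 3 fill(0,7,G) [62 cells changed]:
GGGYGGGGG
GGGGGGGGG
GGGGGGGBG
WWGGGGGGG
WWGGGGGGG
WWGGGGGGG
WWGGGGGGG
GGGGGGGGG
After op 4 paint(0,3,G):
GGGGGGGGG
GGGGGGGGG
GGGGGGGBG
WWGGGGGGG
WWGGGGGGG
WWGGGGGGG
WWGGGGGGG
GGGGGGGGG
After op 5 paint(3,8,K):
GGGGGGGGG
GGGGGGGGG
GGGGGGGBG
WWGGGGGGK
WWGGGGGGG
WWGGGGGGG
WWGGGGGGG
GGGGGGGGG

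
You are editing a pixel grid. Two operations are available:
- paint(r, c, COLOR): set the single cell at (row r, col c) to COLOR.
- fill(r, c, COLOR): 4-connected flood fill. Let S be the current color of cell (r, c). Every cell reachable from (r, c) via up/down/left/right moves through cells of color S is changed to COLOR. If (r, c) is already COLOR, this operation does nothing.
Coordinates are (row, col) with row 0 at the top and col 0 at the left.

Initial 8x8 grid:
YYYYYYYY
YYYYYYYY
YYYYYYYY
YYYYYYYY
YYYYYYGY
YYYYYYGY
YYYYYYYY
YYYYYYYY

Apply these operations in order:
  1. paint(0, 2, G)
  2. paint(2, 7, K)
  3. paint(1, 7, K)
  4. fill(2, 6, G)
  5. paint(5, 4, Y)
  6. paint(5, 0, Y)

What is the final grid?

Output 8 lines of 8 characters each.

Answer: GGGGGGGG
GGGGGGGK
GGGGGGGK
GGGGGGGG
GGGGGGGG
YGGGYGGG
GGGGGGGG
GGGGGGGG

Derivation:
After op 1 paint(0,2,G):
YYGYYYYY
YYYYYYYY
YYYYYYYY
YYYYYYYY
YYYYYYGY
YYYYYYGY
YYYYYYYY
YYYYYYYY
After op 2 paint(2,7,K):
YYGYYYYY
YYYYYYYY
YYYYYYYK
YYYYYYYY
YYYYYYGY
YYYYYYGY
YYYYYYYY
YYYYYYYY
After op 3 paint(1,7,K):
YYGYYYYY
YYYYYYYK
YYYYYYYK
YYYYYYYY
YYYYYYGY
YYYYYYGY
YYYYYYYY
YYYYYYYY
After op 4 fill(2,6,G) [59 cells changed]:
GGGGGGGG
GGGGGGGK
GGGGGGGK
GGGGGGGG
GGGGGGGG
GGGGGGGG
GGGGGGGG
GGGGGGGG
After op 5 paint(5,4,Y):
GGGGGGGG
GGGGGGGK
GGGGGGGK
GGGGGGGG
GGGGGGGG
GGGGYGGG
GGGGGGGG
GGGGGGGG
After op 6 paint(5,0,Y):
GGGGGGGG
GGGGGGGK
GGGGGGGK
GGGGGGGG
GGGGGGGG
YGGGYGGG
GGGGGGGG
GGGGGGGG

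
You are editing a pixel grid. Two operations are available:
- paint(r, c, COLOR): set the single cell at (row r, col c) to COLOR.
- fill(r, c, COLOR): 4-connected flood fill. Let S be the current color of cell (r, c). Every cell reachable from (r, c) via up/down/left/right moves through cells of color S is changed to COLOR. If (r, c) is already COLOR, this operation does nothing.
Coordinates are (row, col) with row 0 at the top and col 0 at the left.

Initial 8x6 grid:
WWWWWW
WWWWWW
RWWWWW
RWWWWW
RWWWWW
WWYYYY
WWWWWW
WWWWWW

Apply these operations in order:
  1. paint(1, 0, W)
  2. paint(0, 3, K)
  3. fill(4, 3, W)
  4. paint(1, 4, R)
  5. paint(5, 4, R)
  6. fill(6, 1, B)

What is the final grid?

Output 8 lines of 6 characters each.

After op 1 paint(1,0,W):
WWWWWW
WWWWWW
RWWWWW
RWWWWW
RWWWWW
WWYYYY
WWWWWW
WWWWWW
After op 2 paint(0,3,K):
WWWKWW
WWWWWW
RWWWWW
RWWWWW
RWWWWW
WWYYYY
WWWWWW
WWWWWW
After op 3 fill(4,3,W) [0 cells changed]:
WWWKWW
WWWWWW
RWWWWW
RWWWWW
RWWWWW
WWYYYY
WWWWWW
WWWWWW
After op 4 paint(1,4,R):
WWWKWW
WWWWRW
RWWWWW
RWWWWW
RWWWWW
WWYYYY
WWWWWW
WWWWWW
After op 5 paint(5,4,R):
WWWKWW
WWWWRW
RWWWWW
RWWWWW
RWWWWW
WWYYRY
WWWWWW
WWWWWW
After op 6 fill(6,1,B) [39 cells changed]:
BBBKBB
BBBBRB
RBBBBB
RBBBBB
RBBBBB
BBYYRY
BBBBBB
BBBBBB

Answer: BBBKBB
BBBBRB
RBBBBB
RBBBBB
RBBBBB
BBYYRY
BBBBBB
BBBBBB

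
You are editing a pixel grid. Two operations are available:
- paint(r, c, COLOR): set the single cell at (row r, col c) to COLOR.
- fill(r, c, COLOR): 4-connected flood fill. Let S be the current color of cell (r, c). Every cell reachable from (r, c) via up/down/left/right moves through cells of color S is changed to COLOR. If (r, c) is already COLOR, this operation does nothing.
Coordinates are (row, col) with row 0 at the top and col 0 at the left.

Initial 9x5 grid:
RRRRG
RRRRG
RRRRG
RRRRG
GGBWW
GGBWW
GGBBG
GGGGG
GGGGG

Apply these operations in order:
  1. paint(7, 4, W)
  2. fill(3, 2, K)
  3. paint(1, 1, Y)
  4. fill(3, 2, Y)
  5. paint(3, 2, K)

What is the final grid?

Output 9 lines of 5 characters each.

After op 1 paint(7,4,W):
RRRRG
RRRRG
RRRRG
RRRRG
GGBWW
GGBWW
GGBBG
GGGGW
GGGGG
After op 2 fill(3,2,K) [16 cells changed]:
KKKKG
KKKKG
KKKKG
KKKKG
GGBWW
GGBWW
GGBBG
GGGGW
GGGGG
After op 3 paint(1,1,Y):
KKKKG
KYKKG
KKKKG
KKKKG
GGBWW
GGBWW
GGBBG
GGGGW
GGGGG
After op 4 fill(3,2,Y) [15 cells changed]:
YYYYG
YYYYG
YYYYG
YYYYG
GGBWW
GGBWW
GGBBG
GGGGW
GGGGG
After op 5 paint(3,2,K):
YYYYG
YYYYG
YYYYG
YYKYG
GGBWW
GGBWW
GGBBG
GGGGW
GGGGG

Answer: YYYYG
YYYYG
YYYYG
YYKYG
GGBWW
GGBWW
GGBBG
GGGGW
GGGGG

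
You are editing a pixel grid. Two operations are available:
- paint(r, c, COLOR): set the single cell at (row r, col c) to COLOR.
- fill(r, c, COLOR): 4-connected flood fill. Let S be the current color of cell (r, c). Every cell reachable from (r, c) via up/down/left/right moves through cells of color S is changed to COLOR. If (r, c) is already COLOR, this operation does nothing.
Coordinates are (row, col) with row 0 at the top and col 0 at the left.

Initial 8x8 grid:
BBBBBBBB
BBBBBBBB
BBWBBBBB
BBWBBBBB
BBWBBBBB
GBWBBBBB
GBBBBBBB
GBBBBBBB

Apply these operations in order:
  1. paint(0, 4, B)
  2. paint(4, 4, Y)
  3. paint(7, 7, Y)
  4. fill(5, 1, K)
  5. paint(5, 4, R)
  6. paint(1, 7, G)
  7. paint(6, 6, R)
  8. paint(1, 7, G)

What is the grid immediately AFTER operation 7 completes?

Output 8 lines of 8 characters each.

After op 1 paint(0,4,B):
BBBBBBBB
BBBBBBBB
BBWBBBBB
BBWBBBBB
BBWBBBBB
GBWBBBBB
GBBBBBBB
GBBBBBBB
After op 2 paint(4,4,Y):
BBBBBBBB
BBBBBBBB
BBWBBBBB
BBWBBBBB
BBWBYBBB
GBWBBBBB
GBBBBBBB
GBBBBBBB
After op 3 paint(7,7,Y):
BBBBBBBB
BBBBBBBB
BBWBBBBB
BBWBBBBB
BBWBYBBB
GBWBBBBB
GBBBBBBB
GBBBBBBY
After op 4 fill(5,1,K) [55 cells changed]:
KKKKKKKK
KKKKKKKK
KKWKKKKK
KKWKKKKK
KKWKYKKK
GKWKKKKK
GKKKKKKK
GKKKKKKY
After op 5 paint(5,4,R):
KKKKKKKK
KKKKKKKK
KKWKKKKK
KKWKKKKK
KKWKYKKK
GKWKRKKK
GKKKKKKK
GKKKKKKY
After op 6 paint(1,7,G):
KKKKKKKK
KKKKKKKG
KKWKKKKK
KKWKKKKK
KKWKYKKK
GKWKRKKK
GKKKKKKK
GKKKKKKY
After op 7 paint(6,6,R):
KKKKKKKK
KKKKKKKG
KKWKKKKK
KKWKKKKK
KKWKYKKK
GKWKRKKK
GKKKKKRK
GKKKKKKY

Answer: KKKKKKKK
KKKKKKKG
KKWKKKKK
KKWKKKKK
KKWKYKKK
GKWKRKKK
GKKKKKRK
GKKKKKKY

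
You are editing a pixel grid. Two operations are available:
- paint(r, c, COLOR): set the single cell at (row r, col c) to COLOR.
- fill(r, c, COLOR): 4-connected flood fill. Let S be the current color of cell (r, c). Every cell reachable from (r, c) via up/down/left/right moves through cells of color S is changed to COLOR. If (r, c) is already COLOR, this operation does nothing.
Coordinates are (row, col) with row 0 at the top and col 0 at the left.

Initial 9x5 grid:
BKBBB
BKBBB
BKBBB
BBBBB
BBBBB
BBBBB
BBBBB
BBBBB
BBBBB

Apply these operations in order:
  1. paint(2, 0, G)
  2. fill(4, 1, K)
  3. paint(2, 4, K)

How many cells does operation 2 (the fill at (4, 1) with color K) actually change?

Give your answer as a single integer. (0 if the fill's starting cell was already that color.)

After op 1 paint(2,0,G):
BKBBB
BKBBB
GKBBB
BBBBB
BBBBB
BBBBB
BBBBB
BBBBB
BBBBB
After op 2 fill(4,1,K) [39 cells changed]:
BKKKK
BKKKK
GKKKK
KKKKK
KKKKK
KKKKK
KKKKK
KKKKK
KKKKK

Answer: 39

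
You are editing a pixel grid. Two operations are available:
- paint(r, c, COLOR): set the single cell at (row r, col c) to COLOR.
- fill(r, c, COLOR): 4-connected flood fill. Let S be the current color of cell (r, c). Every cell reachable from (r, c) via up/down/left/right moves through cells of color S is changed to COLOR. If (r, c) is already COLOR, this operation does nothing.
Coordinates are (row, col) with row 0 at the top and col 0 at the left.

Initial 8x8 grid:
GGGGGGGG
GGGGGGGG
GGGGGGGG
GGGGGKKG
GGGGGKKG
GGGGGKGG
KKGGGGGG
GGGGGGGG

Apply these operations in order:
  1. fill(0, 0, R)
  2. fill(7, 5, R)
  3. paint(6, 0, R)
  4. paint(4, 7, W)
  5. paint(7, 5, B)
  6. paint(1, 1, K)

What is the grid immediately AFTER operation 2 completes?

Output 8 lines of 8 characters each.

After op 1 fill(0,0,R) [57 cells changed]:
RRRRRRRR
RRRRRRRR
RRRRRRRR
RRRRRKKR
RRRRRKKR
RRRRRKRR
KKRRRRRR
RRRRRRRR
After op 2 fill(7,5,R) [0 cells changed]:
RRRRRRRR
RRRRRRRR
RRRRRRRR
RRRRRKKR
RRRRRKKR
RRRRRKRR
KKRRRRRR
RRRRRRRR

Answer: RRRRRRRR
RRRRRRRR
RRRRRRRR
RRRRRKKR
RRRRRKKR
RRRRRKRR
KKRRRRRR
RRRRRRRR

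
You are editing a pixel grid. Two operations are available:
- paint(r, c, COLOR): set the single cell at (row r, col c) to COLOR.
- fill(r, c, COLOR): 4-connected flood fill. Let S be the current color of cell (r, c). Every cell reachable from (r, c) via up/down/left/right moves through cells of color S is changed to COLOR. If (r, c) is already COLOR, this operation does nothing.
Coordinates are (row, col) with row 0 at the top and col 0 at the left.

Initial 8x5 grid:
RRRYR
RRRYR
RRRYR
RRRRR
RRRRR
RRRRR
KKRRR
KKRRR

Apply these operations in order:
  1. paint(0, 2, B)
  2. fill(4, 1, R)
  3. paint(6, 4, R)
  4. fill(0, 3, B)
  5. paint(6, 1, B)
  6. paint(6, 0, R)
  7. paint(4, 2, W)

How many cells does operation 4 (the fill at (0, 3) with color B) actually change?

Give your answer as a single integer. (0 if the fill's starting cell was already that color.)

After op 1 paint(0,2,B):
RRBYR
RRRYR
RRRYR
RRRRR
RRRRR
RRRRR
KKRRR
KKRRR
After op 2 fill(4,1,R) [0 cells changed]:
RRBYR
RRRYR
RRRYR
RRRRR
RRRRR
RRRRR
KKRRR
KKRRR
After op 3 paint(6,4,R):
RRBYR
RRRYR
RRRYR
RRRRR
RRRRR
RRRRR
KKRRR
KKRRR
After op 4 fill(0,3,B) [3 cells changed]:
RRBBR
RRRBR
RRRBR
RRRRR
RRRRR
RRRRR
KKRRR
KKRRR

Answer: 3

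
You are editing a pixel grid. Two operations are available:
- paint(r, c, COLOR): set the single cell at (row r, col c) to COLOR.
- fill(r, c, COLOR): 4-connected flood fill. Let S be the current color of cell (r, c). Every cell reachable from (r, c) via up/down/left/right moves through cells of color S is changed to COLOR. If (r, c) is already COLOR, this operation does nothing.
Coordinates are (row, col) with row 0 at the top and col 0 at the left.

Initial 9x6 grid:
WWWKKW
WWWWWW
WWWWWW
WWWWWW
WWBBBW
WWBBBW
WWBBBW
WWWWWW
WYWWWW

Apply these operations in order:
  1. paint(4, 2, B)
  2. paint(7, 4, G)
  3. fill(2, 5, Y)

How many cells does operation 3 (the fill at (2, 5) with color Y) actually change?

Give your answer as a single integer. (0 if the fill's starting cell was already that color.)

After op 1 paint(4,2,B):
WWWKKW
WWWWWW
WWWWWW
WWWWWW
WWBBBW
WWBBBW
WWBBBW
WWWWWW
WYWWWW
After op 2 paint(7,4,G):
WWWKKW
WWWWWW
WWWWWW
WWWWWW
WWBBBW
WWBBBW
WWBBBW
WWWWGW
WYWWWW
After op 3 fill(2,5,Y) [41 cells changed]:
YYYKKY
YYYYYY
YYYYYY
YYYYYY
YYBBBY
YYBBBY
YYBBBY
YYYYGY
YYYYYY

Answer: 41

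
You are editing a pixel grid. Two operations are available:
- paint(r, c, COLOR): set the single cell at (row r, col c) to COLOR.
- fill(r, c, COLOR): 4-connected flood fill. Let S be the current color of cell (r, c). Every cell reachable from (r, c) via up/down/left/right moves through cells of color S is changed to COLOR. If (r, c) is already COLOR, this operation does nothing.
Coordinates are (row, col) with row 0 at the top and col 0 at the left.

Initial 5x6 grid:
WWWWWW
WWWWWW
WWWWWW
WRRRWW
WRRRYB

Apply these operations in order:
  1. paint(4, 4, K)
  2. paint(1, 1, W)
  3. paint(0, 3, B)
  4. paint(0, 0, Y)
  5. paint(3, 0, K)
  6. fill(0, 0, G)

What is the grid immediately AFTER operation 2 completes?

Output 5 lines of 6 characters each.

After op 1 paint(4,4,K):
WWWWWW
WWWWWW
WWWWWW
WRRRWW
WRRRKB
After op 2 paint(1,1,W):
WWWWWW
WWWWWW
WWWWWW
WRRRWW
WRRRKB

Answer: WWWWWW
WWWWWW
WWWWWW
WRRRWW
WRRRKB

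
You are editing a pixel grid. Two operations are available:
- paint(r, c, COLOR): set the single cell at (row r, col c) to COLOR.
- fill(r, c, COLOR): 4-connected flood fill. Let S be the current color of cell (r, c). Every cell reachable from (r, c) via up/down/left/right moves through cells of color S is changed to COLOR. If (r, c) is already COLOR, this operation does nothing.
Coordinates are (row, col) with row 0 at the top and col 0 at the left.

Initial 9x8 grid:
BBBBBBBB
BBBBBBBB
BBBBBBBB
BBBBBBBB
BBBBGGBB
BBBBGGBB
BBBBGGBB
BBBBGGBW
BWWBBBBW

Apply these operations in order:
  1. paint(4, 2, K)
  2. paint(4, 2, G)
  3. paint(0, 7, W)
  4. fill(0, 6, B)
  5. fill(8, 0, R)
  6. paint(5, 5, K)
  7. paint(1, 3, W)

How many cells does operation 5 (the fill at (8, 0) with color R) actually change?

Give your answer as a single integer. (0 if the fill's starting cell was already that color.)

After op 1 paint(4,2,K):
BBBBBBBB
BBBBBBBB
BBBBBBBB
BBBBBBBB
BBKBGGBB
BBBBGGBB
BBBBGGBB
BBBBGGBW
BWWBBBBW
After op 2 paint(4,2,G):
BBBBBBBB
BBBBBBBB
BBBBBBBB
BBBBBBBB
BBGBGGBB
BBBBGGBB
BBBBGGBB
BBBBGGBW
BWWBBBBW
After op 3 paint(0,7,W):
BBBBBBBW
BBBBBBBB
BBBBBBBB
BBBBBBBB
BBGBGGBB
BBBBGGBB
BBBBGGBB
BBBBGGBW
BWWBBBBW
After op 4 fill(0,6,B) [0 cells changed]:
BBBBBBBW
BBBBBBBB
BBBBBBBB
BBBBBBBB
BBGBGGBB
BBBBGGBB
BBBBGGBB
BBBBGGBW
BWWBBBBW
After op 5 fill(8,0,R) [58 cells changed]:
RRRRRRRW
RRRRRRRR
RRRRRRRR
RRRRRRRR
RRGRGGRR
RRRRGGRR
RRRRGGRR
RRRRGGRW
RWWRRRRW

Answer: 58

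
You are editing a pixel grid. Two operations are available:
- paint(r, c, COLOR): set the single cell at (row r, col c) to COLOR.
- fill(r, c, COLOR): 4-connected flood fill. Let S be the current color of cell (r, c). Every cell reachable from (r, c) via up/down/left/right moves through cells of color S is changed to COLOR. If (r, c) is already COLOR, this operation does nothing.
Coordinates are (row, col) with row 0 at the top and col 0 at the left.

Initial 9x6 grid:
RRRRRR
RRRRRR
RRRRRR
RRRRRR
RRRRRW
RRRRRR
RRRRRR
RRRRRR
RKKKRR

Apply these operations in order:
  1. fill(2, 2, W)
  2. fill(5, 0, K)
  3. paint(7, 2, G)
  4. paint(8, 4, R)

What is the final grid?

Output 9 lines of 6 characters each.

Answer: KKKKKK
KKKKKK
KKKKKK
KKKKKK
KKKKKK
KKKKKK
KKKKKK
KKGKKK
KKKKRK

Derivation:
After op 1 fill(2,2,W) [50 cells changed]:
WWWWWW
WWWWWW
WWWWWW
WWWWWW
WWWWWW
WWWWWW
WWWWWW
WWWWWW
WKKKWW
After op 2 fill(5,0,K) [51 cells changed]:
KKKKKK
KKKKKK
KKKKKK
KKKKKK
KKKKKK
KKKKKK
KKKKKK
KKKKKK
KKKKKK
After op 3 paint(7,2,G):
KKKKKK
KKKKKK
KKKKKK
KKKKKK
KKKKKK
KKKKKK
KKKKKK
KKGKKK
KKKKKK
After op 4 paint(8,4,R):
KKKKKK
KKKKKK
KKKKKK
KKKKKK
KKKKKK
KKKKKK
KKKKKK
KKGKKK
KKKKRK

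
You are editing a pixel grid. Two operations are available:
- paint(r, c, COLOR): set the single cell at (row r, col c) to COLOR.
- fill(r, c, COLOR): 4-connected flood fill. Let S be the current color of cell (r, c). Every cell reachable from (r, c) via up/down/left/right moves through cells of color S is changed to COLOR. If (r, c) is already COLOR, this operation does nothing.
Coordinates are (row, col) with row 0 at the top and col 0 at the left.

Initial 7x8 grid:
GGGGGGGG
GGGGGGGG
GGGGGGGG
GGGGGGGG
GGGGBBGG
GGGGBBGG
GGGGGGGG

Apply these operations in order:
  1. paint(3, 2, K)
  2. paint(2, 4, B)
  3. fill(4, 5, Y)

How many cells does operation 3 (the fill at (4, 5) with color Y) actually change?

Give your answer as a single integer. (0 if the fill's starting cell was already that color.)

Answer: 4

Derivation:
After op 1 paint(3,2,K):
GGGGGGGG
GGGGGGGG
GGGGGGGG
GGKGGGGG
GGGGBBGG
GGGGBBGG
GGGGGGGG
After op 2 paint(2,4,B):
GGGGGGGG
GGGGGGGG
GGGGBGGG
GGKGGGGG
GGGGBBGG
GGGGBBGG
GGGGGGGG
After op 3 fill(4,5,Y) [4 cells changed]:
GGGGGGGG
GGGGGGGG
GGGGBGGG
GGKGGGGG
GGGGYYGG
GGGGYYGG
GGGGGGGG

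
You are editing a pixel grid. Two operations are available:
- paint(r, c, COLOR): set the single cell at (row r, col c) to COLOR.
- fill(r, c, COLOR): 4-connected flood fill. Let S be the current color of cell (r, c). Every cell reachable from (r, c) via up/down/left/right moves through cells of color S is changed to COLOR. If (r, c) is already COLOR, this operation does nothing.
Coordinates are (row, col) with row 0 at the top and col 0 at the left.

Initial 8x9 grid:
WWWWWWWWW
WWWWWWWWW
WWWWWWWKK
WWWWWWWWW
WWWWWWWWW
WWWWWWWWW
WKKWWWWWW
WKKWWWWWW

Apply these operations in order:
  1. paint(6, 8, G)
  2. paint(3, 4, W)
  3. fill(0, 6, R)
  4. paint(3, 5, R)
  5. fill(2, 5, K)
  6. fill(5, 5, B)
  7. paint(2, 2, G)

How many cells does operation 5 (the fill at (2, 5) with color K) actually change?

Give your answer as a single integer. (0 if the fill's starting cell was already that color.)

Answer: 65

Derivation:
After op 1 paint(6,8,G):
WWWWWWWWW
WWWWWWWWW
WWWWWWWKK
WWWWWWWWW
WWWWWWWWW
WWWWWWWWW
WKKWWWWWG
WKKWWWWWW
After op 2 paint(3,4,W):
WWWWWWWWW
WWWWWWWWW
WWWWWWWKK
WWWWWWWWW
WWWWWWWWW
WWWWWWWWW
WKKWWWWWG
WKKWWWWWW
After op 3 fill(0,6,R) [65 cells changed]:
RRRRRRRRR
RRRRRRRRR
RRRRRRRKK
RRRRRRRRR
RRRRRRRRR
RRRRRRRRR
RKKRRRRRG
RKKRRRRRR
After op 4 paint(3,5,R):
RRRRRRRRR
RRRRRRRRR
RRRRRRRKK
RRRRRRRRR
RRRRRRRRR
RRRRRRRRR
RKKRRRRRG
RKKRRRRRR
After op 5 fill(2,5,K) [65 cells changed]:
KKKKKKKKK
KKKKKKKKK
KKKKKKKKK
KKKKKKKKK
KKKKKKKKK
KKKKKKKKK
KKKKKKKKG
KKKKKKKKK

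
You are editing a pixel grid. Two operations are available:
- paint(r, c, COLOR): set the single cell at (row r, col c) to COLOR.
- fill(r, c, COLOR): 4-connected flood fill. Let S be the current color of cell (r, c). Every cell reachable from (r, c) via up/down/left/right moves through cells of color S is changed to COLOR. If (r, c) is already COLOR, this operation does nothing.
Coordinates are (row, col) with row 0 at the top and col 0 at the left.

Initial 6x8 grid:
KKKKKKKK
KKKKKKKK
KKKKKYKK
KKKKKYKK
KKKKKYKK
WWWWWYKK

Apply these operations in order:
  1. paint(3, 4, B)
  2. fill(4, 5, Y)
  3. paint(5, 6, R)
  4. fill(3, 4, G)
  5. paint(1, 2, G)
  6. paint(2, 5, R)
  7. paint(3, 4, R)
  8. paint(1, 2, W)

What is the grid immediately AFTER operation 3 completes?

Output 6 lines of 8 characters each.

Answer: KKKKKKKK
KKKKKKKK
KKKKKYKK
KKKKBYKK
KKKKKYKK
WWWWWYRK

Derivation:
After op 1 paint(3,4,B):
KKKKKKKK
KKKKKKKK
KKKKKYKK
KKKKBYKK
KKKKKYKK
WWWWWYKK
After op 2 fill(4,5,Y) [0 cells changed]:
KKKKKKKK
KKKKKKKK
KKKKKYKK
KKKKBYKK
KKKKKYKK
WWWWWYKK
After op 3 paint(5,6,R):
KKKKKKKK
KKKKKKKK
KKKKKYKK
KKKKBYKK
KKKKKYKK
WWWWWYRK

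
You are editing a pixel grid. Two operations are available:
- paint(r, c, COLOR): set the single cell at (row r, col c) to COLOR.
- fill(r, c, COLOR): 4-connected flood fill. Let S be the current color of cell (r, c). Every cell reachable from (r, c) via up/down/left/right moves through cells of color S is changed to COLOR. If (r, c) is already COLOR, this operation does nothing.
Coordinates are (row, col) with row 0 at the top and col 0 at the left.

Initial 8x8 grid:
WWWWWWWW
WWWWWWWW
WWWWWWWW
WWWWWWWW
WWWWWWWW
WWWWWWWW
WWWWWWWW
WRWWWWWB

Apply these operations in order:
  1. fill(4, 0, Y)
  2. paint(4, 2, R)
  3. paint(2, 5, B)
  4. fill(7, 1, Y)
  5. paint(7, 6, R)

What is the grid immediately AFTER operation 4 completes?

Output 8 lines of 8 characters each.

After op 1 fill(4,0,Y) [62 cells changed]:
YYYYYYYY
YYYYYYYY
YYYYYYYY
YYYYYYYY
YYYYYYYY
YYYYYYYY
YYYYYYYY
YRYYYYYB
After op 2 paint(4,2,R):
YYYYYYYY
YYYYYYYY
YYYYYYYY
YYYYYYYY
YYRYYYYY
YYYYYYYY
YYYYYYYY
YRYYYYYB
After op 3 paint(2,5,B):
YYYYYYYY
YYYYYYYY
YYYYYBYY
YYYYYYYY
YYRYYYYY
YYYYYYYY
YYYYYYYY
YRYYYYYB
After op 4 fill(7,1,Y) [1 cells changed]:
YYYYYYYY
YYYYYYYY
YYYYYBYY
YYYYYYYY
YYRYYYYY
YYYYYYYY
YYYYYYYY
YYYYYYYB

Answer: YYYYYYYY
YYYYYYYY
YYYYYBYY
YYYYYYYY
YYRYYYYY
YYYYYYYY
YYYYYYYY
YYYYYYYB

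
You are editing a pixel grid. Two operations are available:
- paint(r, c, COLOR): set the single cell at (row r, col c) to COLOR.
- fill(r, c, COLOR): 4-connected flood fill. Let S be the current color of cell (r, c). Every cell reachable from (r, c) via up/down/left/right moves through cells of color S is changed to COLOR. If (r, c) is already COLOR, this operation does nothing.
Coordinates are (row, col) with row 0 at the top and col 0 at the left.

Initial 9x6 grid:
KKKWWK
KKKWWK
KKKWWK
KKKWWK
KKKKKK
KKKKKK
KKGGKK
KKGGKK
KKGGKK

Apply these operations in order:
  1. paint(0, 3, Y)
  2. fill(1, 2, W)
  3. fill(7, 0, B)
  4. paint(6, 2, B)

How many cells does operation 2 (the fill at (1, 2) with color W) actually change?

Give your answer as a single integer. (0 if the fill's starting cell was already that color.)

After op 1 paint(0,3,Y):
KKKYWK
KKKWWK
KKKWWK
KKKWWK
KKKKKK
KKKKKK
KKGGKK
KKGGKK
KKGGKK
After op 2 fill(1,2,W) [40 cells changed]:
WWWYWW
WWWWWW
WWWWWW
WWWWWW
WWWWWW
WWWWWW
WWGGWW
WWGGWW
WWGGWW

Answer: 40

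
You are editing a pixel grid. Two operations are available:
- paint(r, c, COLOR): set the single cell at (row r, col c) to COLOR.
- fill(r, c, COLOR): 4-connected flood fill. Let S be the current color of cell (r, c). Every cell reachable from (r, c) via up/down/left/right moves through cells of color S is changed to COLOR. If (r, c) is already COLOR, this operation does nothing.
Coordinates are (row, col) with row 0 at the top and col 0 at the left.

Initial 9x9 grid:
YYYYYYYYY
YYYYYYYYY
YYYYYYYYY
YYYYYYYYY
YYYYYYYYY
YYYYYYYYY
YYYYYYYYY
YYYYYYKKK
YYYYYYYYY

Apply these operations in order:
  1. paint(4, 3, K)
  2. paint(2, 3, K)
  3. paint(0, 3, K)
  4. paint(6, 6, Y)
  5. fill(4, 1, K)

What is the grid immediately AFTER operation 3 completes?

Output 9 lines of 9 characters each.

Answer: YYYKYYYYY
YYYYYYYYY
YYYKYYYYY
YYYYYYYYY
YYYKYYYYY
YYYYYYYYY
YYYYYYYYY
YYYYYYKKK
YYYYYYYYY

Derivation:
After op 1 paint(4,3,K):
YYYYYYYYY
YYYYYYYYY
YYYYYYYYY
YYYYYYYYY
YYYKYYYYY
YYYYYYYYY
YYYYYYYYY
YYYYYYKKK
YYYYYYYYY
After op 2 paint(2,3,K):
YYYYYYYYY
YYYYYYYYY
YYYKYYYYY
YYYYYYYYY
YYYKYYYYY
YYYYYYYYY
YYYYYYYYY
YYYYYYKKK
YYYYYYYYY
After op 3 paint(0,3,K):
YYYKYYYYY
YYYYYYYYY
YYYKYYYYY
YYYYYYYYY
YYYKYYYYY
YYYYYYYYY
YYYYYYYYY
YYYYYYKKK
YYYYYYYYY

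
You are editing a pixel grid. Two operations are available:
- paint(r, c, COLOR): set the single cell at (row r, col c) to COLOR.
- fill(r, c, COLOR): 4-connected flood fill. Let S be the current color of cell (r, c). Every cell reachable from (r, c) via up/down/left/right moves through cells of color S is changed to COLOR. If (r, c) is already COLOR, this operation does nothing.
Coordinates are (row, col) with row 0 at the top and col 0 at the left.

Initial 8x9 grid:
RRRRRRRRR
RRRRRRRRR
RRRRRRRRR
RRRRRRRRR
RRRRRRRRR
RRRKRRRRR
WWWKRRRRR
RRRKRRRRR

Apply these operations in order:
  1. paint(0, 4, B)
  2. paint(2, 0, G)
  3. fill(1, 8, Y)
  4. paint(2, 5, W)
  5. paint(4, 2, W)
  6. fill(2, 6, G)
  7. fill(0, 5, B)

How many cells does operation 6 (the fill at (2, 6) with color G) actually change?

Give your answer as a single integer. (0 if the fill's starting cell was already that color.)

Answer: 59

Derivation:
After op 1 paint(0,4,B):
RRRRBRRRR
RRRRRRRRR
RRRRRRRRR
RRRRRRRRR
RRRRRRRRR
RRRKRRRRR
WWWKRRRRR
RRRKRRRRR
After op 2 paint(2,0,G):
RRRRBRRRR
RRRRRRRRR
GRRRRRRRR
RRRRRRRRR
RRRRRRRRR
RRRKRRRRR
WWWKRRRRR
RRRKRRRRR
After op 3 fill(1,8,Y) [61 cells changed]:
YYYYBYYYY
YYYYYYYYY
GYYYYYYYY
YYYYYYYYY
YYYYYYYYY
YYYKYYYYY
WWWKYYYYY
RRRKYYYYY
After op 4 paint(2,5,W):
YYYYBYYYY
YYYYYYYYY
GYYYYWYYY
YYYYYYYYY
YYYYYYYYY
YYYKYYYYY
WWWKYYYYY
RRRKYYYYY
After op 5 paint(4,2,W):
YYYYBYYYY
YYYYYYYYY
GYYYYWYYY
YYYYYYYYY
YYWYYYYYY
YYYKYYYYY
WWWKYYYYY
RRRKYYYYY
After op 6 fill(2,6,G) [59 cells changed]:
GGGGBGGGG
GGGGGGGGG
GGGGGWGGG
GGGGGGGGG
GGWGGGGGG
GGGKGGGGG
WWWKGGGGG
RRRKGGGGG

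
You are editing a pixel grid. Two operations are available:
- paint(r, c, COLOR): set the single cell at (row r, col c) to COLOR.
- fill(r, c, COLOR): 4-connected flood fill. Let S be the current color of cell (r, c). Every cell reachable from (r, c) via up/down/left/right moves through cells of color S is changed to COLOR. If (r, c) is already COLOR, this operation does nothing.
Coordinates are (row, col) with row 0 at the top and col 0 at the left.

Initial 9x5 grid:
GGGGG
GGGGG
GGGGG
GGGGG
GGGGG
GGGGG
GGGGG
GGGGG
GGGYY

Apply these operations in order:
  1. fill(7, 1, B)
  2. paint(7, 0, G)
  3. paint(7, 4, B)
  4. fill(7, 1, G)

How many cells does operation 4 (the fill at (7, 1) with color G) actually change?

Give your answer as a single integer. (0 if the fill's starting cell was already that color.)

Answer: 42

Derivation:
After op 1 fill(7,1,B) [43 cells changed]:
BBBBB
BBBBB
BBBBB
BBBBB
BBBBB
BBBBB
BBBBB
BBBBB
BBBYY
After op 2 paint(7,0,G):
BBBBB
BBBBB
BBBBB
BBBBB
BBBBB
BBBBB
BBBBB
GBBBB
BBBYY
After op 3 paint(7,4,B):
BBBBB
BBBBB
BBBBB
BBBBB
BBBBB
BBBBB
BBBBB
GBBBB
BBBYY
After op 4 fill(7,1,G) [42 cells changed]:
GGGGG
GGGGG
GGGGG
GGGGG
GGGGG
GGGGG
GGGGG
GGGGG
GGGYY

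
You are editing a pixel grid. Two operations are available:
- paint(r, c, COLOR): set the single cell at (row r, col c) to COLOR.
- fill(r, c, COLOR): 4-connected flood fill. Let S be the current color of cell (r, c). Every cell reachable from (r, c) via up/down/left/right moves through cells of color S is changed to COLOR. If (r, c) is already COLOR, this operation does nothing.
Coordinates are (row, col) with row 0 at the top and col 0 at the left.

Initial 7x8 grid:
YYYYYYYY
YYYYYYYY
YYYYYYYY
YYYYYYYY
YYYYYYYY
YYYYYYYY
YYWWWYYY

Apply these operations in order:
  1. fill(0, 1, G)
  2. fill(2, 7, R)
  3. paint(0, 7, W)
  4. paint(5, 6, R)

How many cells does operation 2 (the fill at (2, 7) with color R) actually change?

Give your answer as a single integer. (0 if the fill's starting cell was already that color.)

Answer: 53

Derivation:
After op 1 fill(0,1,G) [53 cells changed]:
GGGGGGGG
GGGGGGGG
GGGGGGGG
GGGGGGGG
GGGGGGGG
GGGGGGGG
GGWWWGGG
After op 2 fill(2,7,R) [53 cells changed]:
RRRRRRRR
RRRRRRRR
RRRRRRRR
RRRRRRRR
RRRRRRRR
RRRRRRRR
RRWWWRRR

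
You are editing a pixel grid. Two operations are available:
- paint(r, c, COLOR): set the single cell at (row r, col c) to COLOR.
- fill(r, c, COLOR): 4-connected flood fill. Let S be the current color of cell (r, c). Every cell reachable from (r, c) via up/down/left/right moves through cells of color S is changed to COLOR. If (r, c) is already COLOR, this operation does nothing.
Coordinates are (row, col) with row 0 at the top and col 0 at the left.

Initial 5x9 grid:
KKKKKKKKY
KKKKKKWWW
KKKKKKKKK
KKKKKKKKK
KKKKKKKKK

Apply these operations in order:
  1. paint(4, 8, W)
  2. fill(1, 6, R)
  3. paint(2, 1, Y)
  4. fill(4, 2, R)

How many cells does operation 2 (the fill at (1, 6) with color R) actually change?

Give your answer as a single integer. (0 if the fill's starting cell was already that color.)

Answer: 3

Derivation:
After op 1 paint(4,8,W):
KKKKKKKKY
KKKKKKWWW
KKKKKKKKK
KKKKKKKKK
KKKKKKKKW
After op 2 fill(1,6,R) [3 cells changed]:
KKKKKKKKY
KKKKKKRRR
KKKKKKKKK
KKKKKKKKK
KKKKKKKKW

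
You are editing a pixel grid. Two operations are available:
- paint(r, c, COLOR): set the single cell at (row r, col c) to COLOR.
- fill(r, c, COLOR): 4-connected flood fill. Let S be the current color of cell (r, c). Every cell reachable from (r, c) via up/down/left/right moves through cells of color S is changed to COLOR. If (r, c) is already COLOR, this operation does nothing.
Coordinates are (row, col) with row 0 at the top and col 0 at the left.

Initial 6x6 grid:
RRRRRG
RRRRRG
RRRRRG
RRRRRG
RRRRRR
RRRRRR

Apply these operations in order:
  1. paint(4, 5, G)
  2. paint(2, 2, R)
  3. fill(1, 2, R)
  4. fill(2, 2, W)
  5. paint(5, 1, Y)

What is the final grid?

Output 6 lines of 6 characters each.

Answer: WWWWWG
WWWWWG
WWWWWG
WWWWWG
WWWWWG
WYWWWW

Derivation:
After op 1 paint(4,5,G):
RRRRRG
RRRRRG
RRRRRG
RRRRRG
RRRRRG
RRRRRR
After op 2 paint(2,2,R):
RRRRRG
RRRRRG
RRRRRG
RRRRRG
RRRRRG
RRRRRR
After op 3 fill(1,2,R) [0 cells changed]:
RRRRRG
RRRRRG
RRRRRG
RRRRRG
RRRRRG
RRRRRR
After op 4 fill(2,2,W) [31 cells changed]:
WWWWWG
WWWWWG
WWWWWG
WWWWWG
WWWWWG
WWWWWW
After op 5 paint(5,1,Y):
WWWWWG
WWWWWG
WWWWWG
WWWWWG
WWWWWG
WYWWWW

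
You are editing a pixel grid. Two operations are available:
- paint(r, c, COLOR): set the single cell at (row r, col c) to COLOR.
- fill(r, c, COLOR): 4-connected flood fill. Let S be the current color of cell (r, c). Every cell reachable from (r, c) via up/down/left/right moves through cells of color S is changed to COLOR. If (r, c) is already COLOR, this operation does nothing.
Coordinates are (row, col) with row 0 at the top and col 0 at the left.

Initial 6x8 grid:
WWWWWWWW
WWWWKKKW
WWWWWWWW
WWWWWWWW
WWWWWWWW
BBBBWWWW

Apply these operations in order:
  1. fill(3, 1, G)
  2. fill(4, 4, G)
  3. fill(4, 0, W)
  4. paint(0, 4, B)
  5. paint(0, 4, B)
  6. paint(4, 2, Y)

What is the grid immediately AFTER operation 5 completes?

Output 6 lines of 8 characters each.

After op 1 fill(3,1,G) [41 cells changed]:
GGGGGGGG
GGGGKKKG
GGGGGGGG
GGGGGGGG
GGGGGGGG
BBBBGGGG
After op 2 fill(4,4,G) [0 cells changed]:
GGGGGGGG
GGGGKKKG
GGGGGGGG
GGGGGGGG
GGGGGGGG
BBBBGGGG
After op 3 fill(4,0,W) [41 cells changed]:
WWWWWWWW
WWWWKKKW
WWWWWWWW
WWWWWWWW
WWWWWWWW
BBBBWWWW
After op 4 paint(0,4,B):
WWWWBWWW
WWWWKKKW
WWWWWWWW
WWWWWWWW
WWWWWWWW
BBBBWWWW
After op 5 paint(0,4,B):
WWWWBWWW
WWWWKKKW
WWWWWWWW
WWWWWWWW
WWWWWWWW
BBBBWWWW

Answer: WWWWBWWW
WWWWKKKW
WWWWWWWW
WWWWWWWW
WWWWWWWW
BBBBWWWW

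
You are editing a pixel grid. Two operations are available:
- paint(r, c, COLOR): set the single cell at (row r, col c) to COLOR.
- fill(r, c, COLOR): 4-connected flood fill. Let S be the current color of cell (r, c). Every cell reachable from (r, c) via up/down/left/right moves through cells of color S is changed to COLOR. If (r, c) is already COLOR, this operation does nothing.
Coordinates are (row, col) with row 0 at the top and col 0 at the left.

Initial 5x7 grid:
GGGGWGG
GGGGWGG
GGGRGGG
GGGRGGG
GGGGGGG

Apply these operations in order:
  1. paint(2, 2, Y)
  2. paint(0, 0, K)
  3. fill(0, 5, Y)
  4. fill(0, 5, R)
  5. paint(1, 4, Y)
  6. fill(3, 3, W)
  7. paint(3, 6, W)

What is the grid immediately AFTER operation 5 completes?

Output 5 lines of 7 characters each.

After op 1 paint(2,2,Y):
GGGGWGG
GGGGWGG
GGYRGGG
GGGRGGG
GGGGGGG
After op 2 paint(0,0,K):
KGGGWGG
GGGGWGG
GGYRGGG
GGGRGGG
GGGGGGG
After op 3 fill(0,5,Y) [29 cells changed]:
KYYYWYY
YYYYWYY
YYYRYYY
YYYRYYY
YYYYYYY
After op 4 fill(0,5,R) [30 cells changed]:
KRRRWRR
RRRRWRR
RRRRRRR
RRRRRRR
RRRRRRR
After op 5 paint(1,4,Y):
KRRRWRR
RRRRYRR
RRRRRRR
RRRRRRR
RRRRRRR

Answer: KRRRWRR
RRRRYRR
RRRRRRR
RRRRRRR
RRRRRRR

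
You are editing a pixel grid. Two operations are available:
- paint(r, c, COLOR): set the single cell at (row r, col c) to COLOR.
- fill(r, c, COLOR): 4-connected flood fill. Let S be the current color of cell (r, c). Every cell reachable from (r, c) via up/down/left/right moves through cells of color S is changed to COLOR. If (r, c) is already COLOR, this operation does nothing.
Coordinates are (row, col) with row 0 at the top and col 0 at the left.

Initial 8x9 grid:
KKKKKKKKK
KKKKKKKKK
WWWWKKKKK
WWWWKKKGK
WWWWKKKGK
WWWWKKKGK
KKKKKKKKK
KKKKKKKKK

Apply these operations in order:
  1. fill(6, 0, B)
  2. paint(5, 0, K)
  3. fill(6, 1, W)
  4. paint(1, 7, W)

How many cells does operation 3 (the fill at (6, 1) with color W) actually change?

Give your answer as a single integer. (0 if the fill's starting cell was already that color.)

After op 1 fill(6,0,B) [53 cells changed]:
BBBBBBBBB
BBBBBBBBB
WWWWBBBBB
WWWWBBBGB
WWWWBBBGB
WWWWBBBGB
BBBBBBBBB
BBBBBBBBB
After op 2 paint(5,0,K):
BBBBBBBBB
BBBBBBBBB
WWWWBBBBB
WWWWBBBGB
WWWWBBBGB
KWWWBBBGB
BBBBBBBBB
BBBBBBBBB
After op 3 fill(6,1,W) [53 cells changed]:
WWWWWWWWW
WWWWWWWWW
WWWWWWWWW
WWWWWWWGW
WWWWWWWGW
KWWWWWWGW
WWWWWWWWW
WWWWWWWWW

Answer: 53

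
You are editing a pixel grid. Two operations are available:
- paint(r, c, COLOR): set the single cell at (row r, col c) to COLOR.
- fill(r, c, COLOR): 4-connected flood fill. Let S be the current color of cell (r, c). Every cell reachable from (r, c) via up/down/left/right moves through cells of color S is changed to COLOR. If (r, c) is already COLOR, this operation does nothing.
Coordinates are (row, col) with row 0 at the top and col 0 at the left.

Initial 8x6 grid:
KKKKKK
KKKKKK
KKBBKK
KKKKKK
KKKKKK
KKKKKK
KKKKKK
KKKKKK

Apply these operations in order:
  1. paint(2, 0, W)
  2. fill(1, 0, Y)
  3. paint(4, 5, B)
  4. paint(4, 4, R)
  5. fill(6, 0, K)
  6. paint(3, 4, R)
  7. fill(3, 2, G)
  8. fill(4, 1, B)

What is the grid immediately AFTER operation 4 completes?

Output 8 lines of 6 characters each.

After op 1 paint(2,0,W):
KKKKKK
KKKKKK
WKBBKK
KKKKKK
KKKKKK
KKKKKK
KKKKKK
KKKKKK
After op 2 fill(1,0,Y) [45 cells changed]:
YYYYYY
YYYYYY
WYBBYY
YYYYYY
YYYYYY
YYYYYY
YYYYYY
YYYYYY
After op 3 paint(4,5,B):
YYYYYY
YYYYYY
WYBBYY
YYYYYY
YYYYYB
YYYYYY
YYYYYY
YYYYYY
After op 4 paint(4,4,R):
YYYYYY
YYYYYY
WYBBYY
YYYYYY
YYYYRB
YYYYYY
YYYYYY
YYYYYY

Answer: YYYYYY
YYYYYY
WYBBYY
YYYYYY
YYYYRB
YYYYYY
YYYYYY
YYYYYY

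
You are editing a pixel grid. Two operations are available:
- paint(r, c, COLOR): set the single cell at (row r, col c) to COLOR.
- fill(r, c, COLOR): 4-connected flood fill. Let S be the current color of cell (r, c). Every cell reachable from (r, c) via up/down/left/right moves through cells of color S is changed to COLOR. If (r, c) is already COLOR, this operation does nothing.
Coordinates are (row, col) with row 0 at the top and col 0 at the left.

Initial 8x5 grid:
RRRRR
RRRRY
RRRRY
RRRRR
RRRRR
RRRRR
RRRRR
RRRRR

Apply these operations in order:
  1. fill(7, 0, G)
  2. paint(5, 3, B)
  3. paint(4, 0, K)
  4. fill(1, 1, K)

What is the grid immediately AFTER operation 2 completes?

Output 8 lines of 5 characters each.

After op 1 fill(7,0,G) [38 cells changed]:
GGGGG
GGGGY
GGGGY
GGGGG
GGGGG
GGGGG
GGGGG
GGGGG
After op 2 paint(5,3,B):
GGGGG
GGGGY
GGGGY
GGGGG
GGGGG
GGGBG
GGGGG
GGGGG

Answer: GGGGG
GGGGY
GGGGY
GGGGG
GGGGG
GGGBG
GGGGG
GGGGG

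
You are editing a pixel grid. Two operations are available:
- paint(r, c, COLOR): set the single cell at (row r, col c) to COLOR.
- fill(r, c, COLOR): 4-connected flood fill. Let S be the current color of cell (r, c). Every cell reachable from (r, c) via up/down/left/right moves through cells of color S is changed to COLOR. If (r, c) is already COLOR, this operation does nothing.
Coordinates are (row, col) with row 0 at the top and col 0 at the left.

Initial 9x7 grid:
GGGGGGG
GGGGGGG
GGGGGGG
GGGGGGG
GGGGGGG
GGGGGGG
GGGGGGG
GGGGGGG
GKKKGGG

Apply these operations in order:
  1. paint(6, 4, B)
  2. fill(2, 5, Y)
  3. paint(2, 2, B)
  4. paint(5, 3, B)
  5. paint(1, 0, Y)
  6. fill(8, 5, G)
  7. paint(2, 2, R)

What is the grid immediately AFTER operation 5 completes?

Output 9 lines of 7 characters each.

Answer: YYYYYYY
YYYYYYY
YYBYYYY
YYYYYYY
YYYYYYY
YYYBYYY
YYYYBYY
YYYYYYY
YKKKYYY

Derivation:
After op 1 paint(6,4,B):
GGGGGGG
GGGGGGG
GGGGGGG
GGGGGGG
GGGGGGG
GGGGGGG
GGGGBGG
GGGGGGG
GKKKGGG
After op 2 fill(2,5,Y) [59 cells changed]:
YYYYYYY
YYYYYYY
YYYYYYY
YYYYYYY
YYYYYYY
YYYYYYY
YYYYBYY
YYYYYYY
YKKKYYY
After op 3 paint(2,2,B):
YYYYYYY
YYYYYYY
YYBYYYY
YYYYYYY
YYYYYYY
YYYYYYY
YYYYBYY
YYYYYYY
YKKKYYY
After op 4 paint(5,3,B):
YYYYYYY
YYYYYYY
YYBYYYY
YYYYYYY
YYYYYYY
YYYBYYY
YYYYBYY
YYYYYYY
YKKKYYY
After op 5 paint(1,0,Y):
YYYYYYY
YYYYYYY
YYBYYYY
YYYYYYY
YYYYYYY
YYYBYYY
YYYYBYY
YYYYYYY
YKKKYYY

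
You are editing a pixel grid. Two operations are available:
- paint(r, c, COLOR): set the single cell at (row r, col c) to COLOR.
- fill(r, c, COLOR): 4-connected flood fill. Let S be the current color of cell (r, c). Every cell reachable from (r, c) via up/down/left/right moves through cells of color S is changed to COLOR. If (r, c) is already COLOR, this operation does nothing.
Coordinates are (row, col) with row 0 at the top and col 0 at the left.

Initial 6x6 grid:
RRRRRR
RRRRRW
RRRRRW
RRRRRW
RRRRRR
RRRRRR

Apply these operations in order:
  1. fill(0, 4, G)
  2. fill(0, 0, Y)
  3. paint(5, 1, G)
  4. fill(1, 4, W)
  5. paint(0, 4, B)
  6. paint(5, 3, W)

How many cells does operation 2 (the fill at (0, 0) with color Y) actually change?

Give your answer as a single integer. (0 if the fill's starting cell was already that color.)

Answer: 33

Derivation:
After op 1 fill(0,4,G) [33 cells changed]:
GGGGGG
GGGGGW
GGGGGW
GGGGGW
GGGGGG
GGGGGG
After op 2 fill(0,0,Y) [33 cells changed]:
YYYYYY
YYYYYW
YYYYYW
YYYYYW
YYYYYY
YYYYYY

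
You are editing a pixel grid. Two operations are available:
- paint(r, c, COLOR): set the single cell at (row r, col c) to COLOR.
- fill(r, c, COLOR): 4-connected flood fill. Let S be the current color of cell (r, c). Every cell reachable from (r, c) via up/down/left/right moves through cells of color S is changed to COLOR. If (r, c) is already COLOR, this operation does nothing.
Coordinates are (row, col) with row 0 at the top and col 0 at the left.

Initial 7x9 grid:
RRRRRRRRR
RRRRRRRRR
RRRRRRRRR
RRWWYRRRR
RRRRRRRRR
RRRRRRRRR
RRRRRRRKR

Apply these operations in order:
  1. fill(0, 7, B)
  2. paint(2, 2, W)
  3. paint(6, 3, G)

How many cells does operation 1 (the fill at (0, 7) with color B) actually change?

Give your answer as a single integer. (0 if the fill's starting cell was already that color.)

Answer: 59

Derivation:
After op 1 fill(0,7,B) [59 cells changed]:
BBBBBBBBB
BBBBBBBBB
BBBBBBBBB
BBWWYBBBB
BBBBBBBBB
BBBBBBBBB
BBBBBBBKB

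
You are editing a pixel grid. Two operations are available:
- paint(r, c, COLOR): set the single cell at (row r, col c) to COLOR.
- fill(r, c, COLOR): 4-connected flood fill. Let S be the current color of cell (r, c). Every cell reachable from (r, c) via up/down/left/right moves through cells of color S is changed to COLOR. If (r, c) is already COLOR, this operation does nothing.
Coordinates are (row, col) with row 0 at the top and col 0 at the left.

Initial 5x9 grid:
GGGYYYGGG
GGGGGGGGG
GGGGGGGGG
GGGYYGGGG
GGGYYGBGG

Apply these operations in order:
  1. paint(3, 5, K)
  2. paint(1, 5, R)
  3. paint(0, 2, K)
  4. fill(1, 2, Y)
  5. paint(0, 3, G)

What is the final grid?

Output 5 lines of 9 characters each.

Answer: YYKGYYYYY
YYYYYRYYY
YYYYYYYYY
YYYYYKYYY
YYYYYGBYY

Derivation:
After op 1 paint(3,5,K):
GGGYYYGGG
GGGGGGGGG
GGGGGGGGG
GGGYYKGGG
GGGYYGBGG
After op 2 paint(1,5,R):
GGGYYYGGG
GGGGGRGGG
GGGGGGGGG
GGGYYKGGG
GGGYYGBGG
After op 3 paint(0,2,K):
GGKYYYGGG
GGGGGRGGG
GGGGGGGGG
GGGYYKGGG
GGGYYGBGG
After op 4 fill(1,2,Y) [33 cells changed]:
YYKYYYYYY
YYYYYRYYY
YYYYYYYYY
YYYYYKYYY
YYYYYGBYY
After op 5 paint(0,3,G):
YYKGYYYYY
YYYYYRYYY
YYYYYYYYY
YYYYYKYYY
YYYYYGBYY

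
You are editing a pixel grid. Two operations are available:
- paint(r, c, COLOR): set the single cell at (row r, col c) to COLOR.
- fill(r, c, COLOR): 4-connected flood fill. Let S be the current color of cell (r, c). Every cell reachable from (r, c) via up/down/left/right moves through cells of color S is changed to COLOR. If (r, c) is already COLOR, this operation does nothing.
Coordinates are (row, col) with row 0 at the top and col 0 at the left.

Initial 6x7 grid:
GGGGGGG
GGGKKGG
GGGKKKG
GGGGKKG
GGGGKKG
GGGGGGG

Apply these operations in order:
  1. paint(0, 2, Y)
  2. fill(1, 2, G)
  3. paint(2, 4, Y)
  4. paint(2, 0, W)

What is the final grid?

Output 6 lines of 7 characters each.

After op 1 paint(0,2,Y):
GGYGGGG
GGGKKGG
GGGKKKG
GGGGKKG
GGGGKKG
GGGGGGG
After op 2 fill(1,2,G) [0 cells changed]:
GGYGGGG
GGGKKGG
GGGKKKG
GGGGKKG
GGGGKKG
GGGGGGG
After op 3 paint(2,4,Y):
GGYGGGG
GGGKKGG
GGGKYKG
GGGGKKG
GGGGKKG
GGGGGGG
After op 4 paint(2,0,W):
GGYGGGG
GGGKKGG
WGGKYKG
GGGGKKG
GGGGKKG
GGGGGGG

Answer: GGYGGGG
GGGKKGG
WGGKYKG
GGGGKKG
GGGGKKG
GGGGGGG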